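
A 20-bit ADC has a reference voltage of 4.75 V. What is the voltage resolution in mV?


The resolution (LSB) of an ADC is Vref / 2^n.
LSB = 4.75 / 2^20
LSB = 4.75 / 1048576
LSB = 4.53e-06 V = 0.00452995 mV

0.00452995 mV


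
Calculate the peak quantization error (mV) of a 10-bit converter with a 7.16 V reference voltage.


The maximum quantization error is +/- LSB/2.
LSB = Vref / 2^n = 7.16 / 1024 = 0.00699219 V
Max error = LSB / 2 = 0.00699219 / 2 = 0.00349609 V
Max error = 3.4961 mV

3.4961 mV


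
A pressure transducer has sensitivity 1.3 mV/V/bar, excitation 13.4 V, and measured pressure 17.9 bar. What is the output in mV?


Output = sensitivity * Vex * P.
Vout = 1.3 * 13.4 * 17.9
Vout = 17.42 * 17.9
Vout = 311.82 mV

311.82 mV


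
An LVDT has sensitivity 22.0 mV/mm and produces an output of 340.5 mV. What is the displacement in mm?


Displacement = Vout / sensitivity.
d = 340.5 / 22.0
d = 15.477 mm

15.477 mm


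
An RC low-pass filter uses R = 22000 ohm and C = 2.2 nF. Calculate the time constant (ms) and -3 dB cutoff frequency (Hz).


Time constant: tau = R * C.
tau = 22000 * 2.20e-09 = 4.84e-05 s
tau = 0.0484 ms
Cutoff frequency: fc = 1 / (2*pi*R*C).
fc = 1 / (2*pi*4.84e-05) = 3288.33 Hz

tau = 0.0484 ms, fc = 3288.33 Hz


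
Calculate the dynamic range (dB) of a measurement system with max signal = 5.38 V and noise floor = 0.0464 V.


Dynamic range = 20 * log10(Vmax / Vnoise).
DR = 20 * log10(5.38 / 0.0464)
DR = 20 * log10(115.95)
DR = 41.29 dB

41.29 dB


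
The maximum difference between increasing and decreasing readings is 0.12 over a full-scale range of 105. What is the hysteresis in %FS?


Hysteresis = (max difference / full scale) * 100%.
H = (0.12 / 105) * 100
H = 0.114 %FS

0.114 %FS


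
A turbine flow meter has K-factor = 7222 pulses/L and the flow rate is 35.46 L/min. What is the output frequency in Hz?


Frequency = K * Q / 60 (converting L/min to L/s).
f = 7222 * 35.46 / 60
f = 256092.12 / 60
f = 4268.2 Hz

4268.2 Hz


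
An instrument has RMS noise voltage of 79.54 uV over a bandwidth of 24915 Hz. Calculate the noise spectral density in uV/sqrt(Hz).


Noise spectral density = Vrms / sqrt(BW).
NSD = 79.54 / sqrt(24915)
NSD = 79.54 / 157.8449
NSD = 0.5039 uV/sqrt(Hz)

0.5039 uV/sqrt(Hz)


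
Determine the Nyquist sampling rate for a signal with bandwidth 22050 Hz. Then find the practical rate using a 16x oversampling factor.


By Nyquist theorem, fs_min = 2 * fmax.
fs_min = 2 * 22050 = 44100 Hz
Practical rate = 16 * fs_min = 16 * 44100 = 705600 Hz

fs_min = 44100 Hz, fs_practical = 705600 Hz


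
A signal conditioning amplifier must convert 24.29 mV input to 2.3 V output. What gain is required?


Gain = Vout / Vin (converting to same units).
G = 2.3 V / 24.29 mV
G = 2300.0 mV / 24.29 mV
G = 94.69

94.69


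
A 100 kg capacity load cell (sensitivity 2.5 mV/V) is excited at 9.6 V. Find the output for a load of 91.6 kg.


Vout = rated_output * Vex * (load / capacity).
Vout = 2.5 * 9.6 * (91.6 / 100)
Vout = 2.5 * 9.6 * 0.916
Vout = 21.984 mV

21.984 mV


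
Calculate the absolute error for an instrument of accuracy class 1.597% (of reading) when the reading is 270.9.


Absolute error = (accuracy% / 100) * reading.
Error = (1.597 / 100) * 270.9
Error = 0.01597 * 270.9
Error = 4.3263

4.3263


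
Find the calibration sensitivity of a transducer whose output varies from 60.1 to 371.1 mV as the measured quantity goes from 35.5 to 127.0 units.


Sensitivity = (y2 - y1) / (x2 - x1).
S = (371.1 - 60.1) / (127.0 - 35.5)
S = 311.0 / 91.5
S = 3.3989 mV/unit

3.3989 mV/unit


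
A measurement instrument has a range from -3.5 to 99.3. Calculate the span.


Span = upper range - lower range.
Span = 99.3 - (-3.5)
Span = 102.8

102.8


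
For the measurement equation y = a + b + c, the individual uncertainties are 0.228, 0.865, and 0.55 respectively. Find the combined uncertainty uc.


For a sum of independent quantities, uc = sqrt(u1^2 + u2^2 + u3^2).
uc = sqrt(0.228^2 + 0.865^2 + 0.55^2)
uc = sqrt(0.051984 + 0.748225 + 0.3025)
uc = 1.0501

1.0501


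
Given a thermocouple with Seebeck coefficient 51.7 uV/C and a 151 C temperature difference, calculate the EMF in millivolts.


The thermocouple output V = sensitivity * dT.
V = 51.7 uV/C * 151 C
V = 7806.7 uV
V = 7.807 mV

7.807 mV


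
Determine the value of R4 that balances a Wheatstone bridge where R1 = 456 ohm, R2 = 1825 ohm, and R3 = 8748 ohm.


At balance: R1*R4 = R2*R3, so R4 = R2*R3/R1.
R4 = 1825 * 8748 / 456
R4 = 15965100 / 456
R4 = 35011.18 ohm

35011.18 ohm


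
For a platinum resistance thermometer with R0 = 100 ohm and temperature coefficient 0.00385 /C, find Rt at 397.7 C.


The RTD equation: Rt = R0 * (1 + alpha * T).
Rt = 100 * (1 + 0.00385 * 397.7)
Rt = 100 * (1 + 1.531145)
Rt = 100 * 2.531145
Rt = 253.114 ohm

253.114 ohm


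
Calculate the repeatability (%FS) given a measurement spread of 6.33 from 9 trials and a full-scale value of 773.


Repeatability = (spread / full scale) * 100%.
R = (6.33 / 773) * 100
R = 0.819 %FS

0.819 %FS


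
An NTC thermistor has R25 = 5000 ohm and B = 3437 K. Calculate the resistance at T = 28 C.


NTC thermistor equation: Rt = R25 * exp(B * (1/T - 1/T25)).
T in Kelvin: 301.15 K, T25 = 298.15 K
1/T - 1/T25 = 1/301.15 - 1/298.15 = -3.341e-05
B * (1/T - 1/T25) = 3437 * -3.341e-05 = -0.1148
Rt = 5000 * exp(-0.1148) = 4457.6 ohm

4457.6 ohm


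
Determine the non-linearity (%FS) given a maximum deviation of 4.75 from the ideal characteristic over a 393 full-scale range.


Linearity error = (max deviation / full scale) * 100%.
Linearity = (4.75 / 393) * 100
Linearity = 1.209 %FS

1.209 %FS


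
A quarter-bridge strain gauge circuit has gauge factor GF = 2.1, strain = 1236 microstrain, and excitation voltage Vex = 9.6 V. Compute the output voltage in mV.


Quarter bridge output: Vout = (GF * epsilon * Vex) / 4.
Vout = (2.1 * 1236e-6 * 9.6) / 4
Vout = 0.02491776 / 4 V
Vout = 0.00622944 V = 6.2294 mV

6.2294 mV


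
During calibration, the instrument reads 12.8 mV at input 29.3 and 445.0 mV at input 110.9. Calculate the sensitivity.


Sensitivity = (y2 - y1) / (x2 - x1).
S = (445.0 - 12.8) / (110.9 - 29.3)
S = 432.2 / 81.6
S = 5.2966 mV/unit

5.2966 mV/unit


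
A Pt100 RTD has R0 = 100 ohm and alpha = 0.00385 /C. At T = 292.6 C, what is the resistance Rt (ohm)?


The RTD equation: Rt = R0 * (1 + alpha * T).
Rt = 100 * (1 + 0.00385 * 292.6)
Rt = 100 * (1 + 1.12651)
Rt = 100 * 2.12651
Rt = 212.651 ohm

212.651 ohm


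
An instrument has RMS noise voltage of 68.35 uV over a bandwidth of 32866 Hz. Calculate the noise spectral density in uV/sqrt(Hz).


Noise spectral density = Vrms / sqrt(BW).
NSD = 68.35 / sqrt(32866)
NSD = 68.35 / 181.2898
NSD = 0.377 uV/sqrt(Hz)

0.377 uV/sqrt(Hz)


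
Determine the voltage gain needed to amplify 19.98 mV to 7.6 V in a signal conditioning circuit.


Gain = Vout / Vin (converting to same units).
G = 7.6 V / 19.98 mV
G = 7600.0 mV / 19.98 mV
G = 380.38

380.38


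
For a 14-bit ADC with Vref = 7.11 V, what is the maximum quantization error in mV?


The maximum quantization error is +/- LSB/2.
LSB = Vref / 2^n = 7.11 / 16384 = 0.00043396 V
Max error = LSB / 2 = 0.00043396 / 2 = 0.00021698 V
Max error = 0.217 mV

0.217 mV


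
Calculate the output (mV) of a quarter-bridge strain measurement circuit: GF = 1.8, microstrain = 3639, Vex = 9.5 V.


Quarter bridge output: Vout = (GF * epsilon * Vex) / 4.
Vout = (1.8 * 3639e-6 * 9.5) / 4
Vout = 0.0622269 / 4 V
Vout = 0.01555673 V = 15.5567 mV

15.5567 mV


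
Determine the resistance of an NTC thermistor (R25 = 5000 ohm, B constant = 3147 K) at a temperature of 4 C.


NTC thermistor equation: Rt = R25 * exp(B * (1/T - 1/T25)).
T in Kelvin: 277.15 K, T25 = 298.15 K
1/T - 1/T25 = 1/277.15 - 1/298.15 = 0.00025414
B * (1/T - 1/T25) = 3147 * 0.00025414 = 0.7998
Rt = 5000 * exp(0.7998) = 11125.2 ohm

11125.2 ohm


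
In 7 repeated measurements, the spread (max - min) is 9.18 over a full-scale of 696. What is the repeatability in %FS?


Repeatability = (spread / full scale) * 100%.
R = (9.18 / 696) * 100
R = 1.319 %FS

1.319 %FS


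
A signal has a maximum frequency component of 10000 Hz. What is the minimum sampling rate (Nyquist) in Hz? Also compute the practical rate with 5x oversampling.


By Nyquist theorem, fs_min = 2 * fmax.
fs_min = 2 * 10000 = 20000 Hz
Practical rate = 5 * fs_min = 5 * 20000 = 100000 Hz

fs_min = 20000 Hz, fs_practical = 100000 Hz


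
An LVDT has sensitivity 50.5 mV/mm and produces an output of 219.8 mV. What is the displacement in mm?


Displacement = Vout / sensitivity.
d = 219.8 / 50.5
d = 4.352 mm

4.352 mm


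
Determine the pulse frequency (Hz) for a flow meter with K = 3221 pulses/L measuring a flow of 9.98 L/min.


Frequency = K * Q / 60 (converting L/min to L/s).
f = 3221 * 9.98 / 60
f = 32145.58 / 60
f = 535.76 Hz

535.76 Hz


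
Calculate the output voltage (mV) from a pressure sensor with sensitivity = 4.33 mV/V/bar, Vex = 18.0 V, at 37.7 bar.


Output = sensitivity * Vex * P.
Vout = 4.33 * 18.0 * 37.7
Vout = 77.94 * 37.7
Vout = 2938.34 mV

2938.34 mV


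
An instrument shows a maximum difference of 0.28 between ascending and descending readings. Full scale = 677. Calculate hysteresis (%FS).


Hysteresis = (max difference / full scale) * 100%.
H = (0.28 / 677) * 100
H = 0.041 %FS

0.041 %FS


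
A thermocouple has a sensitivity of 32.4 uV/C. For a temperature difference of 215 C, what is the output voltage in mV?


The thermocouple output V = sensitivity * dT.
V = 32.4 uV/C * 215 C
V = 6966.0 uV
V = 6.966 mV

6.966 mV


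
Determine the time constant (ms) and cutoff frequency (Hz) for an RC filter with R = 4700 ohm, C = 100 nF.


Time constant: tau = R * C.
tau = 4700 * 1.00e-07 = 0.00047 s
tau = 0.47 ms
Cutoff frequency: fc = 1 / (2*pi*R*C).
fc = 1 / (2*pi*0.00047) = 338.63 Hz

tau = 0.47 ms, fc = 338.63 Hz


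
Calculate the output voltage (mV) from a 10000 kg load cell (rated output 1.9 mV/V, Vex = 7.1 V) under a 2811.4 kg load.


Vout = rated_output * Vex * (load / capacity).
Vout = 1.9 * 7.1 * (2811.4 / 10000)
Vout = 1.9 * 7.1 * 0.28114
Vout = 3.793 mV

3.793 mV


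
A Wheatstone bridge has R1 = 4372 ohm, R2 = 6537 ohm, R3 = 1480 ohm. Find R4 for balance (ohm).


At balance: R1*R4 = R2*R3, so R4 = R2*R3/R1.
R4 = 6537 * 1480 / 4372
R4 = 9674760 / 4372
R4 = 2212.89 ohm

2212.89 ohm


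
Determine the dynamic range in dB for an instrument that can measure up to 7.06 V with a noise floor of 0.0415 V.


Dynamic range = 20 * log10(Vmax / Vnoise).
DR = 20 * log10(7.06 / 0.0415)
DR = 20 * log10(170.12)
DR = 44.62 dB

44.62 dB


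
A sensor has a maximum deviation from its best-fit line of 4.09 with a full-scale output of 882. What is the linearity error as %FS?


Linearity error = (max deviation / full scale) * 100%.
Linearity = (4.09 / 882) * 100
Linearity = 0.464 %FS

0.464 %FS


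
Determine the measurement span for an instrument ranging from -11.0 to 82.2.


Span = upper range - lower range.
Span = 82.2 - (-11.0)
Span = 93.2

93.2


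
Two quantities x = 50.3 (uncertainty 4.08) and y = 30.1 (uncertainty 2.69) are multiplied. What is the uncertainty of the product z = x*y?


For a product z = x*y, the relative uncertainty is:
uz/z = sqrt((ux/x)^2 + (uy/y)^2)
Relative uncertainties: ux/x = 4.08/50.3 = 0.081113
uy/y = 2.69/30.1 = 0.089369
z = 50.3 * 30.1 = 1514.0
uz = 1514.0 * sqrt(0.081113^2 + 0.089369^2) = 182.729

182.729


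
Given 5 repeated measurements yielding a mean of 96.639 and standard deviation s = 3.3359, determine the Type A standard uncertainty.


The standard uncertainty for Type A evaluation is u = s / sqrt(n).
u = 3.3359 / sqrt(5)
u = 3.3359 / 2.2361
u = 1.4919

1.4919


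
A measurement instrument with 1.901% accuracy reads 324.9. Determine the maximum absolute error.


Absolute error = (accuracy% / 100) * reading.
Error = (1.901 / 100) * 324.9
Error = 0.01901 * 324.9
Error = 6.1763

6.1763


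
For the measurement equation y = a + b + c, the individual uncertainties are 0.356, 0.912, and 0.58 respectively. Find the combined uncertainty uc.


For a sum of independent quantities, uc = sqrt(u1^2 + u2^2 + u3^2).
uc = sqrt(0.356^2 + 0.912^2 + 0.58^2)
uc = sqrt(0.126736 + 0.831744 + 0.3364)
uc = 1.1379

1.1379


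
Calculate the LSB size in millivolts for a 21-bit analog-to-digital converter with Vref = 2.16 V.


The resolution (LSB) of an ADC is Vref / 2^n.
LSB = 2.16 / 2^21
LSB = 2.16 / 2097152
LSB = 1.03e-06 V = 0.00102997 mV

0.00102997 mV


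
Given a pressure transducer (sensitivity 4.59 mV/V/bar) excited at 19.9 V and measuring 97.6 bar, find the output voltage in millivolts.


Output = sensitivity * Vex * P.
Vout = 4.59 * 19.9 * 97.6
Vout = 91.341 * 97.6
Vout = 8914.88 mV

8914.88 mV


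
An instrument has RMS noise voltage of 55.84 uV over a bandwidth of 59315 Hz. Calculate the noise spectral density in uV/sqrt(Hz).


Noise spectral density = Vrms / sqrt(BW).
NSD = 55.84 / sqrt(59315)
NSD = 55.84 / 243.5467
NSD = 0.2293 uV/sqrt(Hz)

0.2293 uV/sqrt(Hz)


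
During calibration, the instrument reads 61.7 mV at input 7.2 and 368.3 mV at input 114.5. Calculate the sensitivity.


Sensitivity = (y2 - y1) / (x2 - x1).
S = (368.3 - 61.7) / (114.5 - 7.2)
S = 306.6 / 107.3
S = 2.8574 mV/unit

2.8574 mV/unit


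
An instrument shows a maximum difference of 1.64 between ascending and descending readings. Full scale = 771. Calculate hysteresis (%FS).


Hysteresis = (max difference / full scale) * 100%.
H = (1.64 / 771) * 100
H = 0.213 %FS

0.213 %FS


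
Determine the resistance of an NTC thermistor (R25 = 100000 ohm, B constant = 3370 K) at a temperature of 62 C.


NTC thermistor equation: Rt = R25 * exp(B * (1/T - 1/T25)).
T in Kelvin: 335.15 K, T25 = 298.15 K
1/T - 1/T25 = 1/335.15 - 1/298.15 = -0.00037028
B * (1/T - 1/T25) = 3370 * -0.00037028 = -1.2478
Rt = 100000 * exp(-1.2478) = 28712.5 ohm

28712.5 ohm


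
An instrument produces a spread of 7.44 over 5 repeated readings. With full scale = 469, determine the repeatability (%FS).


Repeatability = (spread / full scale) * 100%.
R = (7.44 / 469) * 100
R = 1.586 %FS

1.586 %FS


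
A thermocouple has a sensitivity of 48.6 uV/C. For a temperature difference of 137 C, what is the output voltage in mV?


The thermocouple output V = sensitivity * dT.
V = 48.6 uV/C * 137 C
V = 6658.2 uV
V = 6.658 mV

6.658 mV


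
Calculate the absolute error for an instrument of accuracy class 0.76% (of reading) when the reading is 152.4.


Absolute error = (accuracy% / 100) * reading.
Error = (0.76 / 100) * 152.4
Error = 0.0076 * 152.4
Error = 1.1582

1.1582


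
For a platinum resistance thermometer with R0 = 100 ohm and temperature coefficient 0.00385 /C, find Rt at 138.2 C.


The RTD equation: Rt = R0 * (1 + alpha * T).
Rt = 100 * (1 + 0.00385 * 138.2)
Rt = 100 * (1 + 0.53207)
Rt = 100 * 1.53207
Rt = 153.207 ohm

153.207 ohm


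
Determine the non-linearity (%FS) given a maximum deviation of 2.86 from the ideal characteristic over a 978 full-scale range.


Linearity error = (max deviation / full scale) * 100%.
Linearity = (2.86 / 978) * 100
Linearity = 0.292 %FS

0.292 %FS


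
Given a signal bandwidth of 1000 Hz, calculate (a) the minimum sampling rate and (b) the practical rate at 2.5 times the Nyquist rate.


By Nyquist theorem, fs_min = 2 * fmax.
fs_min = 2 * 1000 = 2000 Hz
Practical rate = 2.5 * fs_min = 2.5 * 2000 = 5000 Hz

fs_min = 2000 Hz, fs_practical = 5000 Hz


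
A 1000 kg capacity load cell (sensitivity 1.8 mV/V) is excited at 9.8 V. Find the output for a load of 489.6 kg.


Vout = rated_output * Vex * (load / capacity).
Vout = 1.8 * 9.8 * (489.6 / 1000)
Vout = 1.8 * 9.8 * 0.4896
Vout = 8.637 mV

8.637 mV


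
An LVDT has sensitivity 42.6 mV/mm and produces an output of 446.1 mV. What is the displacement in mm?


Displacement = Vout / sensitivity.
d = 446.1 / 42.6
d = 10.472 mm

10.472 mm


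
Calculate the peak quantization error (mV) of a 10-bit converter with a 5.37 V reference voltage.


The maximum quantization error is +/- LSB/2.
LSB = Vref / 2^n = 5.37 / 1024 = 0.00524414 V
Max error = LSB / 2 = 0.00524414 / 2 = 0.00262207 V
Max error = 2.6221 mV

2.6221 mV


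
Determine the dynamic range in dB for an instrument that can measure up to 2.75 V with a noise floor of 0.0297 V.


Dynamic range = 20 * log10(Vmax / Vnoise).
DR = 20 * log10(2.75 / 0.0297)
DR = 20 * log10(92.59)
DR = 39.33 dB

39.33 dB


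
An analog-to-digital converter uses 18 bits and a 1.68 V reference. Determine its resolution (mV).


The resolution (LSB) of an ADC is Vref / 2^n.
LSB = 1.68 / 2^18
LSB = 1.68 / 262144
LSB = 6.41e-06 V = 0.00640869 mV

0.00640869 mV


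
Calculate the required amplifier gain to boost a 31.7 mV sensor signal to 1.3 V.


Gain = Vout / Vin (converting to same units).
G = 1.3 V / 31.7 mV
G = 1300.0 mV / 31.7 mV
G = 41.01

41.01


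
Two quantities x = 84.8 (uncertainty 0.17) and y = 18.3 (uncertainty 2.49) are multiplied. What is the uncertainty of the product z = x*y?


For a product z = x*y, the relative uncertainty is:
uz/z = sqrt((ux/x)^2 + (uy/y)^2)
Relative uncertainties: ux/x = 0.17/84.8 = 0.002005
uy/y = 2.49/18.3 = 0.136066
z = 84.8 * 18.3 = 1551.8
uz = 1551.8 * sqrt(0.002005^2 + 0.136066^2) = 211.175

211.175


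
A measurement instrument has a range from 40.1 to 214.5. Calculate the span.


Span = upper range - lower range.
Span = 214.5 - (40.1)
Span = 174.4

174.4


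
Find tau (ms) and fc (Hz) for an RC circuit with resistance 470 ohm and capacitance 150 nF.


Time constant: tau = R * C.
tau = 470 * 1.50e-07 = 7.05e-05 s
tau = 0.0705 ms
Cutoff frequency: fc = 1 / (2*pi*R*C).
fc = 1 / (2*pi*7.05e-05) = 2257.52 Hz

tau = 0.0705 ms, fc = 2257.52 Hz


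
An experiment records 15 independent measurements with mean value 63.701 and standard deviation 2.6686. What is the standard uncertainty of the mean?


The standard uncertainty for Type A evaluation is u = s / sqrt(n).
u = 2.6686 / sqrt(15)
u = 2.6686 / 3.873
u = 0.689

0.689


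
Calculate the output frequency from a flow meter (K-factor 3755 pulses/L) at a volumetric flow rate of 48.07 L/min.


Frequency = K * Q / 60 (converting L/min to L/s).
f = 3755 * 48.07 / 60
f = 180502.85 / 60
f = 3008.38 Hz

3008.38 Hz


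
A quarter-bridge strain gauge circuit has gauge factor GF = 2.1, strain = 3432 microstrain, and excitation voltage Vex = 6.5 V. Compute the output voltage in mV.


Quarter bridge output: Vout = (GF * epsilon * Vex) / 4.
Vout = (2.1 * 3432e-6 * 6.5) / 4
Vout = 0.0468468 / 4 V
Vout = 0.0117117 V = 11.7117 mV

11.7117 mV


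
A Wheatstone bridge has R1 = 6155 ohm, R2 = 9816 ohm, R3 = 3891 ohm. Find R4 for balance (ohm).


At balance: R1*R4 = R2*R3, so R4 = R2*R3/R1.
R4 = 9816 * 3891 / 6155
R4 = 38194056 / 6155
R4 = 6205.37 ohm

6205.37 ohm


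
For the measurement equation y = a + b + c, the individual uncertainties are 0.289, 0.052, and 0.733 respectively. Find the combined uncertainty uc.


For a sum of independent quantities, uc = sqrt(u1^2 + u2^2 + u3^2).
uc = sqrt(0.289^2 + 0.052^2 + 0.733^2)
uc = sqrt(0.083521 + 0.002704 + 0.537289)
uc = 0.7896

0.7896


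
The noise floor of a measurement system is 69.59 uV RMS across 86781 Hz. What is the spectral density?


Noise spectral density = Vrms / sqrt(BW).
NSD = 69.59 / sqrt(86781)
NSD = 69.59 / 294.5862
NSD = 0.2362 uV/sqrt(Hz)

0.2362 uV/sqrt(Hz)


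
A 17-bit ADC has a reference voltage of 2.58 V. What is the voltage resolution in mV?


The resolution (LSB) of an ADC is Vref / 2^n.
LSB = 2.58 / 2^17
LSB = 2.58 / 131072
LSB = 1.968e-05 V = 0.01968384 mV

0.01968384 mV


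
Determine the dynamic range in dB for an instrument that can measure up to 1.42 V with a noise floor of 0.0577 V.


Dynamic range = 20 * log10(Vmax / Vnoise).
DR = 20 * log10(1.42 / 0.0577)
DR = 20 * log10(24.61)
DR = 27.82 dB

27.82 dB


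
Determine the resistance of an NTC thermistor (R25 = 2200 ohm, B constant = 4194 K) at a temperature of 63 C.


NTC thermistor equation: Rt = R25 * exp(B * (1/T - 1/T25)).
T in Kelvin: 336.15 K, T25 = 298.15 K
1/T - 1/T25 = 1/336.15 - 1/298.15 = -0.00037915
B * (1/T - 1/T25) = 4194 * -0.00037915 = -1.5902
Rt = 2200 * exp(-1.5902) = 448.6 ohm

448.6 ohm


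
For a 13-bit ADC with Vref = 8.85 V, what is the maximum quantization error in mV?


The maximum quantization error is +/- LSB/2.
LSB = Vref / 2^n = 8.85 / 8192 = 0.00108032 V
Max error = LSB / 2 = 0.00108032 / 2 = 0.00054016 V
Max error = 0.5402 mV

0.5402 mV


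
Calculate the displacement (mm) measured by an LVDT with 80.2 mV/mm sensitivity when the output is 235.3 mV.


Displacement = Vout / sensitivity.
d = 235.3 / 80.2
d = 2.934 mm

2.934 mm


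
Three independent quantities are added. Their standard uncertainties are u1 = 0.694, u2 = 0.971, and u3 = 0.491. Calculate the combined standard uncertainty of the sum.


For a sum of independent quantities, uc = sqrt(u1^2 + u2^2 + u3^2).
uc = sqrt(0.694^2 + 0.971^2 + 0.491^2)
uc = sqrt(0.481636 + 0.942841 + 0.241081)
uc = 1.2906

1.2906


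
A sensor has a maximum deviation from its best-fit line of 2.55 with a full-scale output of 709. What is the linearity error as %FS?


Linearity error = (max deviation / full scale) * 100%.
Linearity = (2.55 / 709) * 100
Linearity = 0.36 %FS

0.36 %FS


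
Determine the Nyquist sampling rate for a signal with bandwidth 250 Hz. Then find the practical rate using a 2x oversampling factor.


By Nyquist theorem, fs_min = 2 * fmax.
fs_min = 2 * 250 = 500 Hz
Practical rate = 2 * fs_min = 2 * 500 = 1000 Hz

fs_min = 500 Hz, fs_practical = 1000 Hz


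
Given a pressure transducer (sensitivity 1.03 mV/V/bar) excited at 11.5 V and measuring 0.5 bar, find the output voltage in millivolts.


Output = sensitivity * Vex * P.
Vout = 1.03 * 11.5 * 0.5
Vout = 11.845 * 0.5
Vout = 5.92 mV

5.92 mV


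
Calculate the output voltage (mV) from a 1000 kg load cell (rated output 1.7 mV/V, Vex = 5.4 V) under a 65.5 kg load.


Vout = rated_output * Vex * (load / capacity).
Vout = 1.7 * 5.4 * (65.5 / 1000)
Vout = 1.7 * 5.4 * 0.0655
Vout = 0.601 mV

0.601 mV


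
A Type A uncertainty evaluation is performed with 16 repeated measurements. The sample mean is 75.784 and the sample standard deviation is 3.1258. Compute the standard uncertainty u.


The standard uncertainty for Type A evaluation is u = s / sqrt(n).
u = 3.1258 / sqrt(16)
u = 3.1258 / 4.0
u = 0.7814

0.7814


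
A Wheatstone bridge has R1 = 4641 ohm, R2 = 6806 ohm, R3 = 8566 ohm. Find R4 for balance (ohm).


At balance: R1*R4 = R2*R3, so R4 = R2*R3/R1.
R4 = 6806 * 8566 / 4641
R4 = 58300196 / 4641
R4 = 12561.99 ohm

12561.99 ohm


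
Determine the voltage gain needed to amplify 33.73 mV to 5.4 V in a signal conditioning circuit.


Gain = Vout / Vin (converting to same units).
G = 5.4 V / 33.73 mV
G = 5400.0 mV / 33.73 mV
G = 160.09

160.09


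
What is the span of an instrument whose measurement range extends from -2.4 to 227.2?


Span = upper range - lower range.
Span = 227.2 - (-2.4)
Span = 229.6

229.6


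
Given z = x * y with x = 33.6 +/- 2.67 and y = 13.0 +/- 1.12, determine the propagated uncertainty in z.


For a product z = x*y, the relative uncertainty is:
uz/z = sqrt((ux/x)^2 + (uy/y)^2)
Relative uncertainties: ux/x = 2.67/33.6 = 0.079464
uy/y = 1.12/13.0 = 0.086154
z = 33.6 * 13.0 = 436.8
uz = 436.8 * sqrt(0.079464^2 + 0.086154^2) = 51.195

51.195


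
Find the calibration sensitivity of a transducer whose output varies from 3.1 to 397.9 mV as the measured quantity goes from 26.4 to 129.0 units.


Sensitivity = (y2 - y1) / (x2 - x1).
S = (397.9 - 3.1) / (129.0 - 26.4)
S = 394.8 / 102.6
S = 3.848 mV/unit

3.848 mV/unit


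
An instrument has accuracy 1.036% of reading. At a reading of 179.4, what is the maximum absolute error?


Absolute error = (accuracy% / 100) * reading.
Error = (1.036 / 100) * 179.4
Error = 0.01036 * 179.4
Error = 1.8586

1.8586


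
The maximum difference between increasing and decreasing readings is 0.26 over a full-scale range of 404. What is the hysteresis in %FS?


Hysteresis = (max difference / full scale) * 100%.
H = (0.26 / 404) * 100
H = 0.064 %FS

0.064 %FS


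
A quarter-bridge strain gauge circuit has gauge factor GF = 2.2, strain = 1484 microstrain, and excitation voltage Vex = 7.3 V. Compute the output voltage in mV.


Quarter bridge output: Vout = (GF * epsilon * Vex) / 4.
Vout = (2.2 * 1484e-6 * 7.3) / 4
Vout = 0.02383304 / 4 V
Vout = 0.00595826 V = 5.9583 mV

5.9583 mV


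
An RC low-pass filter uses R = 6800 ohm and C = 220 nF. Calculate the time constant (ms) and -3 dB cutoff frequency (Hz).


Time constant: tau = R * C.
tau = 6800 * 2.20e-07 = 0.001496 s
tau = 1.496 ms
Cutoff frequency: fc = 1 / (2*pi*R*C).
fc = 1 / (2*pi*0.001496) = 106.39 Hz

tau = 1.496 ms, fc = 106.39 Hz


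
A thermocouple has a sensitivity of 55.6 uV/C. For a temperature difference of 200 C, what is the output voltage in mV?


The thermocouple output V = sensitivity * dT.
V = 55.6 uV/C * 200 C
V = 11120.0 uV
V = 11.12 mV

11.12 mV


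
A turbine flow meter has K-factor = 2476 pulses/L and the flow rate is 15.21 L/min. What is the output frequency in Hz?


Frequency = K * Q / 60 (converting L/min to L/s).
f = 2476 * 15.21 / 60
f = 37659.96 / 60
f = 627.67 Hz

627.67 Hz


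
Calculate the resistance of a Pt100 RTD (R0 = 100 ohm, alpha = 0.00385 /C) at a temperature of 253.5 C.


The RTD equation: Rt = R0 * (1 + alpha * T).
Rt = 100 * (1 + 0.00385 * 253.5)
Rt = 100 * (1 + 0.975975)
Rt = 100 * 1.975975
Rt = 197.597 ohm

197.597 ohm


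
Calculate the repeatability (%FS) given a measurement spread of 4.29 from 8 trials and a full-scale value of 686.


Repeatability = (spread / full scale) * 100%.
R = (4.29 / 686) * 100
R = 0.625 %FS

0.625 %FS


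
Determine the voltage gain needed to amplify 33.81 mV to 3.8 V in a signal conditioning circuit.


Gain = Vout / Vin (converting to same units).
G = 3.8 V / 33.81 mV
G = 3800.0 mV / 33.81 mV
G = 112.39

112.39


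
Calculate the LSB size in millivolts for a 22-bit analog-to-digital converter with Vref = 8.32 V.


The resolution (LSB) of an ADC is Vref / 2^n.
LSB = 8.32 / 2^22
LSB = 8.32 / 4194304
LSB = 1.98e-06 V = 0.00198364 mV

0.00198364 mV


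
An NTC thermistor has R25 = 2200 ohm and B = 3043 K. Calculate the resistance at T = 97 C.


NTC thermistor equation: Rt = R25 * exp(B * (1/T - 1/T25)).
T in Kelvin: 370.15 K, T25 = 298.15 K
1/T - 1/T25 = 1/370.15 - 1/298.15 = -0.00065241
B * (1/T - 1/T25) = 3043 * -0.00065241 = -1.9853
Rt = 2200 * exp(-1.9853) = 302.2 ohm

302.2 ohm


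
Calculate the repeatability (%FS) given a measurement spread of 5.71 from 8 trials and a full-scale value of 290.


Repeatability = (spread / full scale) * 100%.
R = (5.71 / 290) * 100
R = 1.969 %FS

1.969 %FS


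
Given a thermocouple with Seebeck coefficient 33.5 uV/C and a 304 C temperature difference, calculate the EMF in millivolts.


The thermocouple output V = sensitivity * dT.
V = 33.5 uV/C * 304 C
V = 10184.0 uV
V = 10.184 mV

10.184 mV


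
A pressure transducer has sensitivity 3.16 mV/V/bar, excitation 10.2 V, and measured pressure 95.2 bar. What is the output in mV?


Output = sensitivity * Vex * P.
Vout = 3.16 * 10.2 * 95.2
Vout = 32.232 * 95.2
Vout = 3068.49 mV

3068.49 mV


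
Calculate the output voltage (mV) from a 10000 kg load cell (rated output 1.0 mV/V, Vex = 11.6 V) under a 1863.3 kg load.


Vout = rated_output * Vex * (load / capacity).
Vout = 1.0 * 11.6 * (1863.3 / 10000)
Vout = 1.0 * 11.6 * 0.18633
Vout = 2.161 mV

2.161 mV


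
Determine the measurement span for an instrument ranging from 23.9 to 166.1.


Span = upper range - lower range.
Span = 166.1 - (23.9)
Span = 142.2

142.2


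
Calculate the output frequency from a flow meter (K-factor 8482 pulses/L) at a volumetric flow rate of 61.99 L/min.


Frequency = K * Q / 60 (converting L/min to L/s).
f = 8482 * 61.99 / 60
f = 525799.18 / 60
f = 8763.32 Hz

8763.32 Hz


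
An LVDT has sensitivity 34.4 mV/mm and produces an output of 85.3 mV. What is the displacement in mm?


Displacement = Vout / sensitivity.
d = 85.3 / 34.4
d = 2.48 mm

2.48 mm


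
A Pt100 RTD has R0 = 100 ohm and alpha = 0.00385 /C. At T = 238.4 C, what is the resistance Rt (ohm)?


The RTD equation: Rt = R0 * (1 + alpha * T).
Rt = 100 * (1 + 0.00385 * 238.4)
Rt = 100 * (1 + 0.91784)
Rt = 100 * 1.91784
Rt = 191.784 ohm

191.784 ohm


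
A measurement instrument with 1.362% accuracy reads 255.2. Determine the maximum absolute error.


Absolute error = (accuracy% / 100) * reading.
Error = (1.362 / 100) * 255.2
Error = 0.01362 * 255.2
Error = 3.4758

3.4758


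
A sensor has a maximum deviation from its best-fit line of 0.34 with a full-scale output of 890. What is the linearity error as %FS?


Linearity error = (max deviation / full scale) * 100%.
Linearity = (0.34 / 890) * 100
Linearity = 0.038 %FS

0.038 %FS


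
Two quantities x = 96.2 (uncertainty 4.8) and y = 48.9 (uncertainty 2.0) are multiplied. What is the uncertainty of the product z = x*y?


For a product z = x*y, the relative uncertainty is:
uz/z = sqrt((ux/x)^2 + (uy/y)^2)
Relative uncertainties: ux/x = 4.8/96.2 = 0.049896
uy/y = 2.0/48.9 = 0.0409
z = 96.2 * 48.9 = 4704.2
uz = 4704.2 * sqrt(0.049896^2 + 0.0409^2) = 303.498

303.498


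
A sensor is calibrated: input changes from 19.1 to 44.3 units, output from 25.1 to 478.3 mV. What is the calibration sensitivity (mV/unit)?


Sensitivity = (y2 - y1) / (x2 - x1).
S = (478.3 - 25.1) / (44.3 - 19.1)
S = 453.2 / 25.2
S = 17.9841 mV/unit

17.9841 mV/unit


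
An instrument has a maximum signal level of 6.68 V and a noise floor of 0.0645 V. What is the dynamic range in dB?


Dynamic range = 20 * log10(Vmax / Vnoise).
DR = 20 * log10(6.68 / 0.0645)
DR = 20 * log10(103.57)
DR = 40.3 dB

40.3 dB


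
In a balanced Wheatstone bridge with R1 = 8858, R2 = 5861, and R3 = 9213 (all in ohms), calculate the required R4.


At balance: R1*R4 = R2*R3, so R4 = R2*R3/R1.
R4 = 5861 * 9213 / 8858
R4 = 53997393 / 8858
R4 = 6095.89 ohm

6095.89 ohm


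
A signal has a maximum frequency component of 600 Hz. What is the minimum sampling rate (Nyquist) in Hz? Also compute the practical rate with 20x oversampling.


By Nyquist theorem, fs_min = 2 * fmax.
fs_min = 2 * 600 = 1200 Hz
Practical rate = 20 * fs_min = 20 * 1200 = 24000 Hz

fs_min = 1200 Hz, fs_practical = 24000 Hz


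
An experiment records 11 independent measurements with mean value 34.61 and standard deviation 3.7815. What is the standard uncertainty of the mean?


The standard uncertainty for Type A evaluation is u = s / sqrt(n).
u = 3.7815 / sqrt(11)
u = 3.7815 / 3.3166
u = 1.1402

1.1402


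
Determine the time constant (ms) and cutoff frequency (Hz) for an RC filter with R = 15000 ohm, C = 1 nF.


Time constant: tau = R * C.
tau = 15000 * 1.00e-09 = 1.5e-05 s
tau = 0.015 ms
Cutoff frequency: fc = 1 / (2*pi*R*C).
fc = 1 / (2*pi*1.5e-05) = 10610.33 Hz

tau = 0.015 ms, fc = 10610.33 Hz


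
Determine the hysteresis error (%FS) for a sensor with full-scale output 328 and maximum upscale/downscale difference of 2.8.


Hysteresis = (max difference / full scale) * 100%.
H = (2.8 / 328) * 100
H = 0.854 %FS

0.854 %FS


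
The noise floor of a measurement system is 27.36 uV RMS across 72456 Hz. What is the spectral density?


Noise spectral density = Vrms / sqrt(BW).
NSD = 27.36 / sqrt(72456)
NSD = 27.36 / 269.1765
NSD = 0.1016 uV/sqrt(Hz)

0.1016 uV/sqrt(Hz)


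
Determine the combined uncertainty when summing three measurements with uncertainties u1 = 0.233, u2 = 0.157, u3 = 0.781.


For a sum of independent quantities, uc = sqrt(u1^2 + u2^2 + u3^2).
uc = sqrt(0.233^2 + 0.157^2 + 0.781^2)
uc = sqrt(0.054289 + 0.024649 + 0.609961)
uc = 0.83

0.83


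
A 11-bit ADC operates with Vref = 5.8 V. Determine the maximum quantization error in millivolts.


The maximum quantization error is +/- LSB/2.
LSB = Vref / 2^n = 5.8 / 2048 = 0.00283203 V
Max error = LSB / 2 = 0.00283203 / 2 = 0.00141602 V
Max error = 1.416 mV

1.416 mV


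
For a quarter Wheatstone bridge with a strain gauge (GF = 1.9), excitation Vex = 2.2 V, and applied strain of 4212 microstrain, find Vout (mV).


Quarter bridge output: Vout = (GF * epsilon * Vex) / 4.
Vout = (1.9 * 4212e-6 * 2.2) / 4
Vout = 0.01760616 / 4 V
Vout = 0.00440154 V = 4.4015 mV

4.4015 mV


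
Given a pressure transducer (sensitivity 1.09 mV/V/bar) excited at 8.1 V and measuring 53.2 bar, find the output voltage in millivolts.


Output = sensitivity * Vex * P.
Vout = 1.09 * 8.1 * 53.2
Vout = 8.829 * 53.2
Vout = 469.7 mV

469.7 mV


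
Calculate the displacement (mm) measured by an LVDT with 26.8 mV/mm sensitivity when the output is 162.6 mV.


Displacement = Vout / sensitivity.
d = 162.6 / 26.8
d = 6.067 mm

6.067 mm


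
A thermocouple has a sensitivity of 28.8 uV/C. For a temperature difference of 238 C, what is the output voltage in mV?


The thermocouple output V = sensitivity * dT.
V = 28.8 uV/C * 238 C
V = 6854.4 uV
V = 6.854 mV

6.854 mV


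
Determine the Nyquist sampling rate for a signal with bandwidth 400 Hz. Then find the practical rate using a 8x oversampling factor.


By Nyquist theorem, fs_min = 2 * fmax.
fs_min = 2 * 400 = 800 Hz
Practical rate = 8 * fs_min = 8 * 800 = 6400 Hz

fs_min = 800 Hz, fs_practical = 6400 Hz


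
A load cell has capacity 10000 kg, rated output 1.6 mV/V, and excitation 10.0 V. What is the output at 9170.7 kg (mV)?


Vout = rated_output * Vex * (load / capacity).
Vout = 1.6 * 10.0 * (9170.7 / 10000)
Vout = 1.6 * 10.0 * 0.91707
Vout = 14.673 mV

14.673 mV


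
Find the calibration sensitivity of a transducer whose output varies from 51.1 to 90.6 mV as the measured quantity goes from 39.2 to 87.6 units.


Sensitivity = (y2 - y1) / (x2 - x1).
S = (90.6 - 51.1) / (87.6 - 39.2)
S = 39.5 / 48.4
S = 0.8161 mV/unit

0.8161 mV/unit


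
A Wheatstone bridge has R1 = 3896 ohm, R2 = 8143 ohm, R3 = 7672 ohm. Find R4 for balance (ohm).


At balance: R1*R4 = R2*R3, so R4 = R2*R3/R1.
R4 = 8143 * 7672 / 3896
R4 = 62473096 / 3896
R4 = 16035.19 ohm

16035.19 ohm


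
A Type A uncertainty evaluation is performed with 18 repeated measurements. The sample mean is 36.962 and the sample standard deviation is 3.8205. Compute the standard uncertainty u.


The standard uncertainty for Type A evaluation is u = s / sqrt(n).
u = 3.8205 / sqrt(18)
u = 3.8205 / 4.2426
u = 0.9005

0.9005


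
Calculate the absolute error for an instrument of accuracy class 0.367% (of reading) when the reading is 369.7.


Absolute error = (accuracy% / 100) * reading.
Error = (0.367 / 100) * 369.7
Error = 0.00367 * 369.7
Error = 1.3568

1.3568


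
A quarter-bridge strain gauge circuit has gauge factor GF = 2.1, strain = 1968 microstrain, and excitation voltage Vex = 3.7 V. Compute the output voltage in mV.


Quarter bridge output: Vout = (GF * epsilon * Vex) / 4.
Vout = (2.1 * 1968e-6 * 3.7) / 4
Vout = 0.01529136 / 4 V
Vout = 0.00382284 V = 3.8228 mV

3.8228 mV


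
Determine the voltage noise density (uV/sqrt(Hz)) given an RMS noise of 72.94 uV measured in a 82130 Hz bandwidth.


Noise spectral density = Vrms / sqrt(BW).
NSD = 72.94 / sqrt(82130)
NSD = 72.94 / 286.5833
NSD = 0.2545 uV/sqrt(Hz)

0.2545 uV/sqrt(Hz)


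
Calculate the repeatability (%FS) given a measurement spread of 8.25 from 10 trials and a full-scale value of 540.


Repeatability = (spread / full scale) * 100%.
R = (8.25 / 540) * 100
R = 1.528 %FS

1.528 %FS


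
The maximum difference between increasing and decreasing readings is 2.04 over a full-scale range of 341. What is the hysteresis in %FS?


Hysteresis = (max difference / full scale) * 100%.
H = (2.04 / 341) * 100
H = 0.598 %FS

0.598 %FS


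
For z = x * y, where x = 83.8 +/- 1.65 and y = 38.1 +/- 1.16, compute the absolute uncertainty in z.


For a product z = x*y, the relative uncertainty is:
uz/z = sqrt((ux/x)^2 + (uy/y)^2)
Relative uncertainties: ux/x = 1.65/83.8 = 0.01969
uy/y = 1.16/38.1 = 0.030446
z = 83.8 * 38.1 = 3192.8
uz = 3192.8 * sqrt(0.01969^2 + 0.030446^2) = 115.764

115.764


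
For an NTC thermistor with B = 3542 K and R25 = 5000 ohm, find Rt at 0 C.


NTC thermistor equation: Rt = R25 * exp(B * (1/T - 1/T25)).
T in Kelvin: 273.15 K, T25 = 298.15 K
1/T - 1/T25 = 1/273.15 - 1/298.15 = 0.00030698
B * (1/T - 1/T25) = 3542 * 0.00030698 = 1.0873
Rt = 5000 * exp(1.0873) = 14831.4 ohm

14831.4 ohm


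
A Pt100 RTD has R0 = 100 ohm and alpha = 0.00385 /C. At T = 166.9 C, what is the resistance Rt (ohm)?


The RTD equation: Rt = R0 * (1 + alpha * T).
Rt = 100 * (1 + 0.00385 * 166.9)
Rt = 100 * (1 + 0.642565)
Rt = 100 * 1.642565
Rt = 164.257 ohm

164.257 ohm


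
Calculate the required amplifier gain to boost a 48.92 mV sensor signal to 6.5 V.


Gain = Vout / Vin (converting to same units).
G = 6.5 V / 48.92 mV
G = 6500.0 mV / 48.92 mV
G = 132.87

132.87


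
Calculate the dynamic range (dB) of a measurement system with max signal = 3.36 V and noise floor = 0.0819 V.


Dynamic range = 20 * log10(Vmax / Vnoise).
DR = 20 * log10(3.36 / 0.0819)
DR = 20 * log10(41.03)
DR = 32.26 dB

32.26 dB


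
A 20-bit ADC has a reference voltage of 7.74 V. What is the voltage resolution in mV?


The resolution (LSB) of an ADC is Vref / 2^n.
LSB = 7.74 / 2^20
LSB = 7.74 / 1048576
LSB = 7.38e-06 V = 0.00738144 mV

0.00738144 mV


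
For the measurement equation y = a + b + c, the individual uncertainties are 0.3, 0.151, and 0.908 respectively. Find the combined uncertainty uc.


For a sum of independent quantities, uc = sqrt(u1^2 + u2^2 + u3^2).
uc = sqrt(0.3^2 + 0.151^2 + 0.908^2)
uc = sqrt(0.09 + 0.022801 + 0.824464)
uc = 0.9681

0.9681


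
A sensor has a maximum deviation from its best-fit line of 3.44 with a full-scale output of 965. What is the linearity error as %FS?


Linearity error = (max deviation / full scale) * 100%.
Linearity = (3.44 / 965) * 100
Linearity = 0.356 %FS

0.356 %FS


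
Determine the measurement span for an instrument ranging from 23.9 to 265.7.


Span = upper range - lower range.
Span = 265.7 - (23.9)
Span = 241.8

241.8


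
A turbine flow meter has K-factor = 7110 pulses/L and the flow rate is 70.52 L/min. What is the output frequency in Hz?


Frequency = K * Q / 60 (converting L/min to L/s).
f = 7110 * 70.52 / 60
f = 501397.2 / 60
f = 8356.62 Hz

8356.62 Hz


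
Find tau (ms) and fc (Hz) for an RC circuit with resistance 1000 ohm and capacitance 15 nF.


Time constant: tau = R * C.
tau = 1000 * 1.50e-08 = 1.5e-05 s
tau = 0.015 ms
Cutoff frequency: fc = 1 / (2*pi*R*C).
fc = 1 / (2*pi*1.5e-05) = 10610.33 Hz

tau = 0.015 ms, fc = 10610.33 Hz


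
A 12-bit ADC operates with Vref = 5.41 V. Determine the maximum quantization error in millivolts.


The maximum quantization error is +/- LSB/2.
LSB = Vref / 2^n = 5.41 / 4096 = 0.0013208 V
Max error = LSB / 2 = 0.0013208 / 2 = 0.0006604 V
Max error = 0.6604 mV

0.6604 mV


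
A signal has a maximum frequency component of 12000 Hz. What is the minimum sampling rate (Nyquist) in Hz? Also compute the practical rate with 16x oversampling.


By Nyquist theorem, fs_min = 2 * fmax.
fs_min = 2 * 12000 = 24000 Hz
Practical rate = 16 * fs_min = 16 * 24000 = 384000 Hz

fs_min = 24000 Hz, fs_practical = 384000 Hz


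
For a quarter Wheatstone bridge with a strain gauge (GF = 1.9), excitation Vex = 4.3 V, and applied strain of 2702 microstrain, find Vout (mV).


Quarter bridge output: Vout = (GF * epsilon * Vex) / 4.
Vout = (1.9 * 2702e-6 * 4.3) / 4
Vout = 0.02207534 / 4 V
Vout = 0.00551883 V = 5.5188 mV

5.5188 mV
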